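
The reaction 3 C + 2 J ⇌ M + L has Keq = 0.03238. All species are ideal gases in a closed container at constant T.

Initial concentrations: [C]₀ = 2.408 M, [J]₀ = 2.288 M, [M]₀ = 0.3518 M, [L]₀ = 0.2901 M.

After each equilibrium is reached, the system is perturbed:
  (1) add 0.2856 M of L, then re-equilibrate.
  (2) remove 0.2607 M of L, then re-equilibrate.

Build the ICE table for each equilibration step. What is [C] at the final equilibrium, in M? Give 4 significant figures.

Q₀ = 0.001396 vs Keq = 0.03238 ⇒ Q<K, forward
Step 1:
                    C           J           M           L
  I             2.408       2.288      0.3518      0.2901
  C            -0.849      -0.566       0.283       0.283
  E             1.559       1.722      0.6348      0.5731
  solve Keq expr → x = 0.283; check Q = 0.03238
Then add 0.2856 M of L.
Step 2:
                    C           J           M           L
  I             1.559       1.722      0.6348      0.8587
  C            0.1138     0.07586    -0.03793    -0.03793
  E             1.673       1.798      0.5969      0.8208
  solve Keq expr → x = -0.03793; check Q = 0.03238
Then remove 0.2607 M of L.
Step 3:
                    C           J           M           L
  I             1.673       1.798      0.5969      0.5601
  C           -0.1025    -0.06835     0.03418     0.03418
  E              1.57        1.73       0.631      0.5942
  solve Keq expr → x = 0.03418; check Q = 0.03238

[C]_eq = 1.57 M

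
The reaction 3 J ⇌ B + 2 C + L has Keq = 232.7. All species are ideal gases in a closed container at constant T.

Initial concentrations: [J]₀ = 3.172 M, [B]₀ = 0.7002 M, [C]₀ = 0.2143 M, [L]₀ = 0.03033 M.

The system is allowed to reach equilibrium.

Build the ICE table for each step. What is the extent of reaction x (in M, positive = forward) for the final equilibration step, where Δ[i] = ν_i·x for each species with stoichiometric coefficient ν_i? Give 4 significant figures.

Q₀ = 3.0559e-05 vs Keq = 232.7 ⇒ Q<K, forward
Step 1:
                  J         B         C         L
  Initial     3.172    0.7002    0.2143   0.03033
  Change     -2.857    0.9523     1.905    0.9523
  Equil      0.3152     1.652     2.119    0.9826
  solve Keq expr → x = 0.9523; check Q = 232.7

x = 0.9523 M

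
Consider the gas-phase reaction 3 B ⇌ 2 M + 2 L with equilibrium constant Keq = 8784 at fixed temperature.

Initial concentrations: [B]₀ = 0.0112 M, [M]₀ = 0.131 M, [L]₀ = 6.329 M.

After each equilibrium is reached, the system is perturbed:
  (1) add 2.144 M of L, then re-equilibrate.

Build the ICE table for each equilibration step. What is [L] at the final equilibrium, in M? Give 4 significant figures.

[L]_eq = 8.45 M

Q₀ = 4.8928e+05 vs Keq = 8784 ⇒ Q>K, reverse
Step 1:
                  B         M         L
  init       0.0112     0.131     6.329
  Δ         0.02742  -0.01828  -0.01828
  eq        0.03862    0.1127     6.311
  solve Keq expr → x = -0.00914; check Q = 8784
Then add 2.144 M of L.
Step 2:
                  B         M         L
  init      0.03862    0.1127     8.455
  Δ        0.006994 -0.004663 -0.004663
  eq        0.04562    0.1081      8.45
  solve Keq expr → x = -0.002331; check Q = 8784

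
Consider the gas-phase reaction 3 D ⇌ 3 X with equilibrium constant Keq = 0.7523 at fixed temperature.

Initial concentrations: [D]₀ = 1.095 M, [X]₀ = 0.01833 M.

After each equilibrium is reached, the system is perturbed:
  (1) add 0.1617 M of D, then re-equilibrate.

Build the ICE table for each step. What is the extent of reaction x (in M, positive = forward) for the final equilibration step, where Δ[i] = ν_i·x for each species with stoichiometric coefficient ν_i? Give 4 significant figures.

Q₀ = 4.6908e-06 vs Keq = 0.7523 ⇒ Q<K, forward
Step 1:
                   D          X
  init         1.095    0.01833
  Δ          -0.5119     0.5119
  eq          0.5831     0.5303
  solve Keq expr → x = 0.1706; check Q = 0.7523
Then add 0.1617 M of D.
Step 2:
                   D          X
  init        0.7448     0.5303
  Δ         -0.07702    0.07702
  eq          0.6677     0.6073
  solve Keq expr → x = 0.02567; check Q = 0.7523

x = 0.02567 M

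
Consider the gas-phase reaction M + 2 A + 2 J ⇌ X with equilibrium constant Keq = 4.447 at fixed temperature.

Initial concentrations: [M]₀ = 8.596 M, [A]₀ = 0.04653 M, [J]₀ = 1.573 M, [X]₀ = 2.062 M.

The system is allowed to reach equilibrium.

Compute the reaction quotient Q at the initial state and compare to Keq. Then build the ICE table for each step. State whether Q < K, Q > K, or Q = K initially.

Q₀ = 44.78; Q > K (proceeds reverse)

Q₀ = 44.78 vs Keq = 4.447 ⇒ Q>K, reverse
Step 1:
                  M         A         J         X
  Initial     8.596   0.04653     1.573     2.062
  Change    0.04556   0.09112   0.09112  -0.04556
  Equil       8.642    0.1377     1.664     2.016
  solve Keq expr → x = -0.04556; check Q = 4.447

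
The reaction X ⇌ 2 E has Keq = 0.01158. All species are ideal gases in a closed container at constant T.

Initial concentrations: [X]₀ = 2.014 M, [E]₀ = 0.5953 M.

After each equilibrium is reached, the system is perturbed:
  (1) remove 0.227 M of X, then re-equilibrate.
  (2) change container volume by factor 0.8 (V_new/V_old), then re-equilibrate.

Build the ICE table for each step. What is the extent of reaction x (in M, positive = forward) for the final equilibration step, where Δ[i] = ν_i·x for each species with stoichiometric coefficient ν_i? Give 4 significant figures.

x = -0.009895 M

Q₀ = 0.176 vs Keq = 0.01158 ⇒ Q>K, reverse
Step 1:
                  X         E
  Initial     2.014    0.5953
  Change     0.2173   -0.4346
  Equil       2.231    0.1607
  solve Keq expr → x = -0.2173; check Q = 0.01158
Then remove 0.227 M of X.
Step 2:
                  X         E
  Initial     2.004    0.1607
  Change    0.00412 -0.008239
  Equil       2.008    0.1525
  solve Keq expr → x = -0.00412; check Q = 0.01158
Then change container volume by factor 0.8 (V_new/V_old).
Step 3:
                  X         E
  Initial      2.51    0.1906
  Change   0.009895  -0.01979
  Equil        2.52    0.1708
  solve Keq expr → x = -0.009895; check Q = 0.01158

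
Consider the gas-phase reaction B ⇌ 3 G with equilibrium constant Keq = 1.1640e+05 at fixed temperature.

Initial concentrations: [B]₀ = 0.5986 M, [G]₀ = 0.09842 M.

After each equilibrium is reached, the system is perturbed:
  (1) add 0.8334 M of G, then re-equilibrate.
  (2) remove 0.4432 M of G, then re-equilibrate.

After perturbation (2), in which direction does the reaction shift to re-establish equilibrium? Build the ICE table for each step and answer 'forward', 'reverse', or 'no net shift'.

Direction: forward

Q₀ = 0.001593 vs Keq = 1.1640e+05 ⇒ Q<K, forward
Step 1:
                   B          G
  Initial     0.5986    0.09842
  Change     -0.5985      1.796
  Equil   5.8374e-05      1.894
  solve Keq expr → x = 0.5985; check Q = 1.1640e+05
Then add 0.8334 M of G.
Step 2:
                   B          G
  Initial 5.8374e-05      2.727
  Change  1.1587e-04 -3.4760e-04
  Equil   1.7424e-04      2.727
  solve Keq expr → x = -1.1587e-04; check Q = 1.1640e+05
Then remove 0.4432 M of G.
Step 3:
                   B          G
  Initial 1.7424e-04      2.284
  Change  -7.1864e-05 2.1559e-04
  Equil   1.0238e-04      2.284
  solve Keq expr → x = 7.1864e-05; check Q = 1.1640e+05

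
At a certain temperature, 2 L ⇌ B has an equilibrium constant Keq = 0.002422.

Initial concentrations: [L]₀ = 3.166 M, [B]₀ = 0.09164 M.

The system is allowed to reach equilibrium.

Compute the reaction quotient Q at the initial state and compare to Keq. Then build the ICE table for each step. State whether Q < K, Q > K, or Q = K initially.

Q₀ = 0.009142 vs Keq = 0.002422 ⇒ Q>K, reverse
Step 1:
                  L         B
  Initial     3.166   0.09164
  Change     0.1306  -0.06532
  Equil       3.297   0.02632
  solve Keq expr → x = -0.06532; check Q = 0.002422

Q₀ = 0.009142; Q > K (proceeds reverse)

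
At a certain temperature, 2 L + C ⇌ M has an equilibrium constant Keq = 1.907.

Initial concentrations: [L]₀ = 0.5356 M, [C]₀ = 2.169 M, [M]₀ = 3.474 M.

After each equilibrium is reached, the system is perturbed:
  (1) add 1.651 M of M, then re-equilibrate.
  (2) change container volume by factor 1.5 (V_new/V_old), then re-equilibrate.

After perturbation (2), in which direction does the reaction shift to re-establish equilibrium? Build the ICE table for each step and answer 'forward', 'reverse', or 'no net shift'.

Q₀ = 5.583 vs Keq = 1.907 ⇒ Q>K, reverse
Step 1:
                    L           C           M
  init         0.5356       2.169       3.474
  Δ            0.3271      0.1635     -0.1635
  eq           0.8627       2.333        3.31
  solve Keq expr → x = -0.1635; check Q = 1.907
Then add 1.651 M of M.
Step 2:
                    L           C           M
  init         0.8627       2.333       4.961
  Δ            0.1664     0.08318    -0.08318
  eq            1.029       2.416       4.878
  solve Keq expr → x = -0.08318; check Q = 1.907
Then change container volume by factor 1.5 (V_new/V_old).
Step 3:
                    L           C           M
  init          0.686        1.61       3.252
  Δ            0.2796      0.1398     -0.1398
  eq           0.9656        1.75       3.112
  solve Keq expr → x = -0.1398; check Q = 1.907

Direction: reverse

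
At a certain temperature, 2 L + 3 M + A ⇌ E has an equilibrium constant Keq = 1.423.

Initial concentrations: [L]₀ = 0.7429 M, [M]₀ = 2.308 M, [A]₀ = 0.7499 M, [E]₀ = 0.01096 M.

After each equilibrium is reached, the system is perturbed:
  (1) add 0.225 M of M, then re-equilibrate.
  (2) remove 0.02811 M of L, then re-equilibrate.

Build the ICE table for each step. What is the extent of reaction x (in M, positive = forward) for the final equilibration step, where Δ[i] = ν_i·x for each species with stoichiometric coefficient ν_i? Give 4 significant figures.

x = -0.00844 M

Q₀ = 0.002154 vs Keq = 1.423 ⇒ Q<K, forward
Step 1:
                    L           M           A           E
  init         0.7429       2.308      0.7499     0.01096
  Δ           -0.4631     -0.6946     -0.2315      0.2315
  eq           0.2798       1.613      0.5184      0.2425
  solve Keq expr → x = 0.2315; check Q = 1.423
Then add 0.225 M of M.
Step 2:
                    L           M           A           E
  init         0.2798       1.838      0.5184      0.2425
  Δ          -0.03008    -0.04512    -0.01504     0.01504
  eq           0.2497       1.793      0.5033      0.2575
  solve Keq expr → x = 0.01504; check Q = 1.423
Then remove 0.02811 M of L.
Step 3:
                    L           M           A           E
  init         0.2216       1.793      0.5033      0.2575
  Δ           0.01688     0.02532     0.00844    -0.00844
  eq           0.2385       1.819      0.5118      0.2491
  solve Keq expr → x = -0.00844; check Q = 1.423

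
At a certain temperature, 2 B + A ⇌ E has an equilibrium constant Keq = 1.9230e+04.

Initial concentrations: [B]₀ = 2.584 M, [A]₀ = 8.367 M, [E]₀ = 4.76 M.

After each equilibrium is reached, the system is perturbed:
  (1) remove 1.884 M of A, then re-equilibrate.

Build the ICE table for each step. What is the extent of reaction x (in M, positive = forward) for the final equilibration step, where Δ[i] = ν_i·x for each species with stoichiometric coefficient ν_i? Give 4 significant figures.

Q₀ = 0.0852 vs Keq = 1.9230e+04 ⇒ Q<K, forward
Step 1:
                   B          A          E
  init         2.584      8.367       4.76
  Δ           -2.577     -1.289      1.289
  eq        0.006666      7.078      6.049
  solve Keq expr → x = 1.289; check Q = 1.9230e+04
Then remove 1.884 M of A.
Step 2:
                   B          A          E
  init      0.006666      5.194      6.049
  Δ         0.001115 5.5740e-04 -5.5740e-04
  eq        0.007781      5.195      6.048
  solve Keq expr → x = -5.5740e-04; check Q = 1.9230e+04

x = -5.5740e-04 M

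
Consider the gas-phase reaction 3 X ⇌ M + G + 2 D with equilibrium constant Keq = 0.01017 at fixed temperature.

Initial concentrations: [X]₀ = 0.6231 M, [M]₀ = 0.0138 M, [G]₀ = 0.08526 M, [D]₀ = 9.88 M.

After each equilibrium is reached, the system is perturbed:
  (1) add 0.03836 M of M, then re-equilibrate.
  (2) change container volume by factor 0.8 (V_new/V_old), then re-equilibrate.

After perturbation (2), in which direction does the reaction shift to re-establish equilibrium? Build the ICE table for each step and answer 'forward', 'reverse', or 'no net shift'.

Q₀ = 0.4748 vs Keq = 0.01017 ⇒ Q>K, reverse
Step 1:
                   X          M          G          D
  Initial     0.6231     0.0138    0.08526       9.88
  Change     0.04012   -0.01337   -0.01337   -0.02675
  Equil       0.6632 4.2511e-04    0.07189      9.853
  solve Keq expr → x = -0.01337; check Q = 0.01017
Then add 0.03836 M of M.
Step 2:
                   X          M          G          D
  Initial     0.6632    0.03879    0.07189      9.853
  Change      0.1121   -0.03735   -0.03735    -0.0747
  Equil       0.7753   0.001435    0.03454      9.779
  solve Keq expr → x = -0.03735; check Q = 0.01017
Then change container volume by factor 0.8 (V_new/V_old).
Step 3:
                   X          M          G          D
  Initial     0.9691   0.001794    0.04317      12.22
  Change    0.001028 -3.4252e-04 -3.4252e-04 -6.8505e-04
  Equil       0.9701   0.001451    0.04283      12.22
  solve Keq expr → x = -3.4252e-04; check Q = 0.01017

Direction: reverse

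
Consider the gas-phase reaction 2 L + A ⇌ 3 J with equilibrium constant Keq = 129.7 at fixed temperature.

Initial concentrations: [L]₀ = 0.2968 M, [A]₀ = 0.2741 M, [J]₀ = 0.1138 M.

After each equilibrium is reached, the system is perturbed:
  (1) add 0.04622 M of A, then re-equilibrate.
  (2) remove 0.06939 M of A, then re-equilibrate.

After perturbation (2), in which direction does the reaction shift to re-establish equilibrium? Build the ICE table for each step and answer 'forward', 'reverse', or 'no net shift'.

Q₀ = 0.06104 vs Keq = 129.7 ⇒ Q<K, forward
Step 1:
                   L          A          J
  Initial     0.2968     0.2741     0.1138
  Change     -0.2289    -0.1144     0.3433
  Equil      0.06792     0.1597     0.4571
  solve Keq expr → x = 0.1144; check Q = 129.7
Then add 0.04622 M of A.
Step 2:
                   L          A          J
  Initial    0.06792     0.2059     0.4571
  Change   -0.005912  -0.002956   0.008868
  Equil      0.06201     0.2029      0.466
  solve Keq expr → x = 0.002956; check Q = 129.7
Then remove 0.06939 M of A.
Step 3:
                   L          A          J
  Initial    0.06201     0.1335      0.466
  Change    0.009626   0.004813   -0.01444
  Equil      0.07163     0.1383     0.4516
  solve Keq expr → x = -0.004813; check Q = 129.7

Direction: reverse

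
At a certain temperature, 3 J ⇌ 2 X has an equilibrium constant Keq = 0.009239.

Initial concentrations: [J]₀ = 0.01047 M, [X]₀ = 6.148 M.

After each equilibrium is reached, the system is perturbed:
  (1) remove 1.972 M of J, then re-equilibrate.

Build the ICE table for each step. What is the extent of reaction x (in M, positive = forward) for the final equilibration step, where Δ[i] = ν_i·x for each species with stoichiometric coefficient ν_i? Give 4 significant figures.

x = -0.2285 M

Q₀ = 3.2933e+07 vs Keq = 0.009239 ⇒ Q>K, reverse
Step 1:
                  J         X
  Initial   0.01047     6.148
  Change       6.71    -4.473
  Equil       6.721     1.675
  solve Keq expr → x = -2.237; check Q = 0.009239
Then remove 1.972 M of J.
Step 2:
                  J         X
  Initial     4.749     1.675
  Change     0.6856    -0.457
  Equil       5.434     1.218
  solve Keq expr → x = -0.2285; check Q = 0.009239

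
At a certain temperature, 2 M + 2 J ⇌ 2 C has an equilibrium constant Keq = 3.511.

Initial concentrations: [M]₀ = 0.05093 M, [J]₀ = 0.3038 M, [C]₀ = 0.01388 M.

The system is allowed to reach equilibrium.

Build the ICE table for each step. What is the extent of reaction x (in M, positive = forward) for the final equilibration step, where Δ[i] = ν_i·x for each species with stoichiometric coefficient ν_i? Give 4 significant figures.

x = 0.004586 M

Q₀ = 0.8047 vs Keq = 3.511 ⇒ Q<K, forward
Step 1:
                  M         J         C
  Initial   0.05093    0.3038   0.01388
  Change  -0.009173 -0.009173  0.009173
  Equil     0.04176    0.2946   0.02305
  solve Keq expr → x = 0.004586; check Q = 3.511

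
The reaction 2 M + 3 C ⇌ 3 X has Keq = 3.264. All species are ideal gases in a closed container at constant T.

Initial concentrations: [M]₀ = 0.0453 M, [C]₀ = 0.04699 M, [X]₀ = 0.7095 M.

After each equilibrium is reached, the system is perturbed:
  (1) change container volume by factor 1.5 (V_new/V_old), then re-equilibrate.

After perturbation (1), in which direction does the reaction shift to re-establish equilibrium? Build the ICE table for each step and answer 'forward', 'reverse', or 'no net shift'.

Direction: reverse

Q₀ = 1.6774e+06 vs Keq = 3.264 ⇒ Q>K, reverse
Step 1:
                    M           C           X
  I            0.0453     0.04699      0.7095
  C            0.2681      0.4021     -0.4021
  E            0.3134      0.4491      0.3074
  solve Keq expr → x = -0.134; check Q = 3.264
Then change container volume by factor 1.5 (V_new/V_old).
Step 2:
                    M           C           X
  I            0.2089      0.2994      0.2049
  C           0.01722     0.02583    -0.02583
  E            0.2261      0.3252      0.1791
  solve Keq expr → x = -0.008611; check Q = 3.264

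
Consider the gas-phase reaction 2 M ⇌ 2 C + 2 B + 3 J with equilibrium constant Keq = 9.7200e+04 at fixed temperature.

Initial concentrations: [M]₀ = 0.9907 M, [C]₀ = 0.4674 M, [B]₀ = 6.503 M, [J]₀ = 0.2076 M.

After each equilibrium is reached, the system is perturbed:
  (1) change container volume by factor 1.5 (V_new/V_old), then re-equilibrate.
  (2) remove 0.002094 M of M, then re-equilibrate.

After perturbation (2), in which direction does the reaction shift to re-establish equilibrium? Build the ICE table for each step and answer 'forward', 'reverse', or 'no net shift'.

Direction: reverse

Q₀ = 0.08422 vs Keq = 9.7200e+04 ⇒ Q<K, forward
Step 1:
                   M          C          B          J
  init        0.9907     0.4674      6.503     0.2076
  Δ           -0.924      0.924      0.924      1.386
  eq         0.06668      1.391      7.427      1.594
  solve Keq expr → x = 0.462; check Q = 9.7200e+04
Then change container volume by factor 1.5 (V_new/V_old).
Step 2:
                   M          C          B          J
  init       0.04446     0.9276      4.951      1.062
  Δ         -0.02681    0.02681    0.02681    0.04022
  eq         0.01765     0.9544      4.978      1.103
  solve Keq expr → x = 0.01341; check Q = 9.7200e+04
Then remove 0.002094 M of M.
Step 3:
                   M          C          B          J
  init       0.01555     0.9544      4.978      1.103
  Δ         0.001979  -0.001979  -0.001979  -0.002969
  eq         0.01753     0.9524      4.976        1.1
  solve Keq expr → x = -9.8968e-04; check Q = 9.7200e+04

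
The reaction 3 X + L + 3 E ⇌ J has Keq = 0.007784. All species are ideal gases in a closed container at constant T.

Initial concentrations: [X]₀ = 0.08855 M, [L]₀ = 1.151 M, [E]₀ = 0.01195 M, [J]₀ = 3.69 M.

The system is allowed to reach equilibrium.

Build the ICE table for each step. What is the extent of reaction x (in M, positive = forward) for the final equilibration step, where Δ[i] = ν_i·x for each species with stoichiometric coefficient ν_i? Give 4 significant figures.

Q₀ = 2.7057e+09 vs Keq = 0.007784 ⇒ Q>K, reverse
Step 1:
                    X           L           E           J
  init        0.08855       1.151     0.01195        3.69
  Δ             2.354      0.7846       2.354     -0.7846
  eq            2.442       1.936       2.366       2.905
  solve Keq expr → x = -0.7846; check Q = 0.007784

x = -0.7846 M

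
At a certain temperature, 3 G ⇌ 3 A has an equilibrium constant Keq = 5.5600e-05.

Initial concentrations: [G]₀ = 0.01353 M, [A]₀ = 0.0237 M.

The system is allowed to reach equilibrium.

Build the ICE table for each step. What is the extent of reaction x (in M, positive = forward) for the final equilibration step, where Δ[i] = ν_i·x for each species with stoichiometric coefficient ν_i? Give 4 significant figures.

x = -0.007444 M

Q₀ = 5.375 vs Keq = 5.5600e-05 ⇒ Q>K, reverse
Step 1:
                   G          A
  init       0.01353     0.0237
  Δ          0.02233   -0.02233
  eq         0.03586   0.001369
  solve Keq expr → x = -0.007444; check Q = 5.5600e-05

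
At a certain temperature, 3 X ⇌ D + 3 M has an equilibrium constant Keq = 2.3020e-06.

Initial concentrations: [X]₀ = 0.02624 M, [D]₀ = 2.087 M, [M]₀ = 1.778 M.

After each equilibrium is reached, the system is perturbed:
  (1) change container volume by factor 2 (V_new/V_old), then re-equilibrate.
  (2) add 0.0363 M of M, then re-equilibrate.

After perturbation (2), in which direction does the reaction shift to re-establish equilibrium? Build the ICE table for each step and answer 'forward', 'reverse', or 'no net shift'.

Q₀ = 6.4927e+05 vs Keq = 2.3020e-06 ⇒ Q>K, reverse
Step 1:
                   X          D          M
  I          0.02624      2.087      1.778
  C            1.757    -0.5858     -1.757
  E            1.784      1.501    0.02057
  solve Keq expr → x = -0.5858; check Q = 2.3020e-06
Then change container volume by factor 2 (V_new/V_old).
Step 2:
                   X          D          M
  I           0.8918     0.7506    0.01028
  C         -0.00263 8.7662e-04    0.00263
  E           0.8892     0.7515    0.01291
  solve Keq expr → x = 8.7662e-04; check Q = 2.3020e-06
Then add 0.0363 M of M.
Step 3:
                   X          D          M
  I           0.8892     0.7515    0.04921
  C          0.03571    -0.0119   -0.03571
  E           0.9249     0.7396     0.0135
  solve Keq expr → x = -0.0119; check Q = 2.3020e-06

Direction: reverse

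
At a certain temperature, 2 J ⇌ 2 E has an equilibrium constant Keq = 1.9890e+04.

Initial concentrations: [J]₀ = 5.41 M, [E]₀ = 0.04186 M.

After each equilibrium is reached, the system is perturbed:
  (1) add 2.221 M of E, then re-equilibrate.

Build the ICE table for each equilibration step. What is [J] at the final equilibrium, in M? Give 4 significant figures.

Q₀ = 5.9869e-05 vs Keq = 1.9890e+04 ⇒ Q<K, forward
Step 1:
                   J          E
  I             5.41    0.04186
  C           -5.372      5.372
  E          0.03838      5.413
  solve Keq expr → x = 2.686; check Q = 1.9890e+04
Then add 2.221 M of E.
Step 2:
                   J          E
  I          0.03838      7.634
  C          0.01564   -0.01564
  E          0.05402      7.619
  solve Keq expr → x = -0.007819; check Q = 1.9890e+04

[J]_eq = 0.05402 M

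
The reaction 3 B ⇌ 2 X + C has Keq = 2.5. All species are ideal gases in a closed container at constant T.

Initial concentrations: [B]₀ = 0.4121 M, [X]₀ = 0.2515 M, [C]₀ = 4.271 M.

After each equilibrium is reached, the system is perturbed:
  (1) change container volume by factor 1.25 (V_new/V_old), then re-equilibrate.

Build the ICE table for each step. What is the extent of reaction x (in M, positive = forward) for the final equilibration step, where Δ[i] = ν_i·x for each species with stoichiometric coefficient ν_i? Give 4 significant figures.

x = 0 M

Q₀ = 3.86 vs Keq = 2.5 ⇒ Q>K, reverse
Step 1:
                   B          X          C
  Initial     0.4121     0.2515      4.271
  Change      0.0344   -0.02293   -0.01147
  Equil       0.4465     0.2286       4.26
  solve Keq expr → x = -0.01147; check Q = 2.5
Then change container volume by factor 1.25 (V_new/V_old).
Step 2:
                   B          X          C
  Initial     0.3572     0.1829      3.408
  Change           0          0          0
  Equil       0.3572     0.1829      3.408
  solve Keq expr → x = 0; check Q = 2.5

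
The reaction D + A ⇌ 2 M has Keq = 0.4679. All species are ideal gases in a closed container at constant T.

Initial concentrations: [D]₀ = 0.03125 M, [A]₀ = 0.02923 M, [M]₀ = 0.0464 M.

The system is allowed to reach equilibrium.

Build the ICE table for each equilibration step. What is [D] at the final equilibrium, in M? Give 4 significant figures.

Q₀ = 2.357 vs Keq = 0.4679 ⇒ Q>K, reverse
Step 1:
                   D          A          M
  Initial    0.03125    0.02923     0.0464
  Change    0.009584   0.009584   -0.01917
  Equil      0.04083    0.03881    0.02723
  solve Keq expr → x = -0.009584; check Q = 0.4679

[D]_eq = 0.04083 M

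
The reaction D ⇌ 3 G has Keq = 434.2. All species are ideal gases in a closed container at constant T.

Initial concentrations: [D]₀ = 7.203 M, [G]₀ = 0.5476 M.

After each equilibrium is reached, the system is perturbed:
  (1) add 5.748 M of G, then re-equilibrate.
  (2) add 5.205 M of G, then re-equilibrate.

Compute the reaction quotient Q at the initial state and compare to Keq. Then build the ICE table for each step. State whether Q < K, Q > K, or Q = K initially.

Q₀ = 0.0228 vs Keq = 434.2 ⇒ Q<K, forward
Step 1:
                   D          G
  Initial      7.203     0.5476
  Change      -3.664      10.99
  Equil        3.539      11.54
  solve Keq expr → x = 3.664; check Q = 434.2
Then add 5.748 M of G.
Step 2:
                   D          G
  Initial      3.539      17.29
  Change        1.45     -4.349
  Equil        4.989      12.94
  solve Keq expr → x = -1.45; check Q = 434.2
Then add 5.205 M of G.
Step 3:
                   D          G
  Initial      4.989      18.14
  Change       1.371     -4.114
  Equil         6.36      14.03
  solve Keq expr → x = -1.371; check Q = 434.2

Q₀ = 0.0228; Q < K (proceeds forward)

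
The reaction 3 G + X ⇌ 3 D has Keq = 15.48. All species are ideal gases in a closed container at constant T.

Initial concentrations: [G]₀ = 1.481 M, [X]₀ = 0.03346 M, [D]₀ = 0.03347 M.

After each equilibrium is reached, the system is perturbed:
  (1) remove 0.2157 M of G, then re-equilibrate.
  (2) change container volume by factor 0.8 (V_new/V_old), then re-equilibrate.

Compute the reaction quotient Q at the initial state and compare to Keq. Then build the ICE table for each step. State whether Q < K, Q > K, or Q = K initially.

Q₀ = 3.4497e-04 vs Keq = 15.48 ⇒ Q<K, forward
Step 1:
                    G           X           D
  I             1.481     0.03346     0.03347
  C           -0.1002     -0.0334      0.1002
  E             1.381  5.8612e-05      0.1337
  solve Keq expr → x = 0.0334; check Q = 15.48
Then remove 0.2157 M of G.
Step 2:
                    G           X           D
  I             1.165  5.8612e-05      0.1337
  C        1.1601e-04  3.8669e-05 -1.1601e-04
  E             1.165  9.7280e-05      0.1336
  solve Keq expr → x = -3.8669e-05; check Q = 15.48
Then change container volume by factor 0.8 (V_new/V_old).
Step 3:
                    G           X           D
  I             1.457  1.2160e-04      0.1669
  C       -7.2536e-05 -2.4179e-05  7.2536e-05
  E             1.456  9.7422e-05       0.167
  solve Keq expr → x = 2.4179e-05; check Q = 15.48

Q₀ = 3.4497e-04; Q < K (proceeds forward)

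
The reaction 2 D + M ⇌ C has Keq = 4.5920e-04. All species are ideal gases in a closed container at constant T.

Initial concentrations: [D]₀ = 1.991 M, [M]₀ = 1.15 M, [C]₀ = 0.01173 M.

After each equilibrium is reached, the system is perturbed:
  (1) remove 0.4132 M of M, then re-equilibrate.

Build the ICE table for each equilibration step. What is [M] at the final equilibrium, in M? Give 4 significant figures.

[M]_eq = 0.7471 M

Q₀ = 0.002573 vs Keq = 4.5920e-04 ⇒ Q>K, reverse
Step 1:
                   D          M          C
  I            1.991       1.15    0.01173
  C          0.01916   0.009578  -0.009578
  E             2.01       1.16   0.002152
  solve Keq expr → x = -0.009578; check Q = 4.5920e-04
Then remove 0.4132 M of M.
Step 2:
                   D          M          C
  I             2.01     0.7464   0.002152
  C         0.001526 7.6317e-04 -7.6317e-04
  E            2.012     0.7471   0.001388
  solve Keq expr → x = -7.6317e-04; check Q = 4.5920e-04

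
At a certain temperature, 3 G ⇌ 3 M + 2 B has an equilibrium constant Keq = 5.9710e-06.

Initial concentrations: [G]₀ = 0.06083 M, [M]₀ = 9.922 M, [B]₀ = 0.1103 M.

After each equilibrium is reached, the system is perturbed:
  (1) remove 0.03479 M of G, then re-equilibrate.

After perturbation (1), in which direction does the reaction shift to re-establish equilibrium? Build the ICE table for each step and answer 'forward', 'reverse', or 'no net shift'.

Q₀ = 5.2795e+04 vs Keq = 5.9710e-06 ⇒ Q>K, reverse
Step 1:
                  G         M         B
  Initial   0.06083     9.922    0.1103
  Change     0.1654   -0.1654   -0.1103
  Equil      0.2263     9.757 8.6300e-06
  solve Keq expr → x = -0.05515; check Q = 5.9710e-06
Then remove 0.03479 M of G.
Step 2:
                  G         M         B
  Initial    0.1915     9.757 8.6300e-06
  Change  2.8674e-06 -2.8674e-06 -1.9116e-06
  Equil      0.1915     9.757 6.7184e-06
  solve Keq expr → x = -9.5581e-07; check Q = 5.9710e-06

Direction: reverse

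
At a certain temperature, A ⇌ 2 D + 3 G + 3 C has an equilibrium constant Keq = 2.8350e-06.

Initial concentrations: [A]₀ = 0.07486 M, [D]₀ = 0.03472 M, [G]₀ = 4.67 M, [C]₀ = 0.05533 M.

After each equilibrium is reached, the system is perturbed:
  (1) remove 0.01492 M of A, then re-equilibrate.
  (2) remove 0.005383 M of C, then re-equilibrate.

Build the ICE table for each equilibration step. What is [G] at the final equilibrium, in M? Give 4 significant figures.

[G]_eq = 4.641 M

Q₀ = 2.7781e-04 vs Keq = 2.8350e-06 ⇒ Q>K, reverse
Step 1:
                   A          D          G          C
  init       0.07486    0.03472       4.67    0.05533
  Δ          0.01057   -0.02114   -0.03172   -0.03172
  eq         0.08543    0.01358      4.638    0.02361
  solve Keq expr → x = -0.01057; check Q = 2.8350e-06
Then remove 0.01492 M of A.
Step 2:
                   A          D          G          C
  init       0.07051    0.01358      4.638    0.02361
  Δ       2.7238e-04 -5.4476e-04 -8.1714e-04 -8.1714e-04
  eq         0.07078    0.01303      4.637     0.0228
  solve Keq expr → x = -2.7238e-04; check Q = 2.8350e-06
Then remove 0.005383 M of C.
Step 3:
                   A          D          G          C
  init       0.07078    0.01303      4.637    0.01741
  Δ        -0.001041   0.002082   0.003123   0.003123
  eq         0.06974    0.01511      4.641    0.02054
  solve Keq expr → x = 0.001041; check Q = 2.8350e-06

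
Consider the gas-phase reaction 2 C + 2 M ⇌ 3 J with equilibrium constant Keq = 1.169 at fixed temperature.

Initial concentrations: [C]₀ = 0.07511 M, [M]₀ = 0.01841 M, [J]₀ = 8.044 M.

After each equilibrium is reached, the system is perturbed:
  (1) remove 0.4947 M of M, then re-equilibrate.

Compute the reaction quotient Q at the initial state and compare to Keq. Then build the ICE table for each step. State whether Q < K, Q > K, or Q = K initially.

Q₀ = 2.7222e+08; Q > K (proceeds reverse)

Q₀ = 2.7222e+08 vs Keq = 1.169 ⇒ Q>K, reverse
Step 1:
                   C          M          J
  Initial    0.07511    0.01841      8.044
  Change       2.683      2.683     -4.025
  Equil        2.758      2.702      4.019
  solve Keq expr → x = -1.342; check Q = 1.169
Then remove 0.4947 M of M.
Step 2:
                   C          M          J
  Initial      2.758      2.207      4.019
  Change      0.1479     0.1479    -0.2218
  Equil        2.906      2.355      3.797
  solve Keq expr → x = -0.07394; check Q = 1.169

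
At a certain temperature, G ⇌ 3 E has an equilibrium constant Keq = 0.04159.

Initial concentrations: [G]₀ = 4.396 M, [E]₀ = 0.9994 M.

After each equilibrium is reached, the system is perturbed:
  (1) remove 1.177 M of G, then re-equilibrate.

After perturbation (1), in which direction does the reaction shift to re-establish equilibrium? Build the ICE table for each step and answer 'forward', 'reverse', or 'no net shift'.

Q₀ = 0.2271 vs Keq = 0.04159 ⇒ Q>K, reverse
Step 1:
                    G           E
  Initial       4.396      0.9994
  Change       0.1419     -0.4258
  Equil         4.538      0.5736
  solve Keq expr → x = -0.1419; check Q = 0.04159
Then remove 1.177 M of G.
Step 2:
                    G           E
  Initial       3.361      0.5736
  Change       0.0179    -0.05371
  Equil         3.379      0.5199
  solve Keq expr → x = -0.0179; check Q = 0.04159

Direction: reverse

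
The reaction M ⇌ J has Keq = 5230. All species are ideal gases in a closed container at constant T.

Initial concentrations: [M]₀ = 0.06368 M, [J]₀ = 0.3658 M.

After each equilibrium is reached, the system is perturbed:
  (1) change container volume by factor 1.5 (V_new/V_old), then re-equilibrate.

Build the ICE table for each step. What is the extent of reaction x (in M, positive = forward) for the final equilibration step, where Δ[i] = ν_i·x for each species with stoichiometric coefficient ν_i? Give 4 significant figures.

Q₀ = 5.744 vs Keq = 5230 ⇒ Q<K, forward
Step 1:
                  M         J
  init      0.06368    0.3658
  Δ         -0.0636    0.0636
  eq      8.2103e-05    0.4294
  solve Keq expr → x = 0.0636; check Q = 5230
Then change container volume by factor 1.5 (V_new/V_old).
Step 2:
                  M         J
  init    5.4735e-05    0.2863
  Δ               0         0
  eq      5.4735e-05    0.2863
  solve Keq expr → x = 0; check Q = 5230

x = 0 M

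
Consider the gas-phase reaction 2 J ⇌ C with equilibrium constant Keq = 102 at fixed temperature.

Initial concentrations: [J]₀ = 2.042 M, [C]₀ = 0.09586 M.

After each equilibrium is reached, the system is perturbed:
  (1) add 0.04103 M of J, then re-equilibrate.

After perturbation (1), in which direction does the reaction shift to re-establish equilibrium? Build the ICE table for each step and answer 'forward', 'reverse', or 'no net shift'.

Q₀ = 0.02299 vs Keq = 102 ⇒ Q<K, forward
Step 1:
                   J          C
  init         2.042    0.09586
  Δ            -1.94     0.9699
  eq          0.1022      1.066
  solve Keq expr → x = 0.9699; check Q = 102
Then add 0.04103 M of J.
Step 2:
                   J          C
  init        0.1432      1.066
  Δ         -0.04007    0.02004
  eq          0.1032      1.086
  solve Keq expr → x = 0.02004; check Q = 102

Direction: forward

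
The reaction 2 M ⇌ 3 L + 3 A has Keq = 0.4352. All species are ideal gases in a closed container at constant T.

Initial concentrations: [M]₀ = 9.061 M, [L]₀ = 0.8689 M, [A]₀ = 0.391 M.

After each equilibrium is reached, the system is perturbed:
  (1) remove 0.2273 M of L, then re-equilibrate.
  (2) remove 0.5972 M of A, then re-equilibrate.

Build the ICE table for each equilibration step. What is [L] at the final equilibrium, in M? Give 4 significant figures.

[L]_eq = 2.217 M

Q₀ = 4.7763e-04 vs Keq = 0.4352 ⇒ Q<K, forward
Step 1:
                    M           L           A
  I             9.061      0.8689       0.391
  C           -0.7656       1.148       1.148
  E             8.295       2.017       1.539
  solve Keq expr → x = 0.3828; check Q = 0.4352
Then remove 0.2273 M of L.
Step 2:
                    M           L           A
  I             8.295        1.79       1.539
  C          -0.06492     0.09738     0.09738
  E              8.23       1.887       1.637
  solve Keq expr → x = 0.03246; check Q = 0.4352
Then remove 0.5972 M of A.
Step 3:
                    M           L           A
  I              8.23       1.887        1.04
  C           -0.2195      0.3292      0.3292
  E             8.011       2.217       1.369
  solve Keq expr → x = 0.1097; check Q = 0.4352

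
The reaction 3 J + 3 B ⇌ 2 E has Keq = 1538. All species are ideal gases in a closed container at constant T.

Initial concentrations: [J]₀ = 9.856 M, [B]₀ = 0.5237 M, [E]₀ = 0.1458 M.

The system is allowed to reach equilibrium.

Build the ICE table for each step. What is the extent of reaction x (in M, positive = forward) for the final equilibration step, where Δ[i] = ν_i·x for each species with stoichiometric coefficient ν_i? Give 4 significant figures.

x = 0.1726 M

Q₀ = 1.5458e-04 vs Keq = 1538 ⇒ Q<K, forward
Step 1:
                  J         B         E
  Initial     9.856    0.5237    0.1458
  Change    -0.5179   -0.5179    0.3453
  Equil       9.338  0.005775    0.4911
  solve Keq expr → x = 0.1726; check Q = 1538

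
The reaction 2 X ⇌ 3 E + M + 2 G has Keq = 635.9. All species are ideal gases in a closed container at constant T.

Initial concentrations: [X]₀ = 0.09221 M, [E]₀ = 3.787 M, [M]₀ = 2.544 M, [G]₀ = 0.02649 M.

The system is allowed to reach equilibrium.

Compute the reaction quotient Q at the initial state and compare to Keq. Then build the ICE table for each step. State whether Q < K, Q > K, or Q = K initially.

Q₀ = 11.4 vs Keq = 635.9 ⇒ Q<K, forward
Step 1:
                   X          E          M          G
  init       0.09221      3.787      2.544    0.02649
  Δ         -0.05352    0.08028    0.02676    0.05352
  eq         0.03869      3.867      2.571    0.08001
  solve Keq expr → x = 0.02676; check Q = 635.9

Q₀ = 11.4; Q < K (proceeds forward)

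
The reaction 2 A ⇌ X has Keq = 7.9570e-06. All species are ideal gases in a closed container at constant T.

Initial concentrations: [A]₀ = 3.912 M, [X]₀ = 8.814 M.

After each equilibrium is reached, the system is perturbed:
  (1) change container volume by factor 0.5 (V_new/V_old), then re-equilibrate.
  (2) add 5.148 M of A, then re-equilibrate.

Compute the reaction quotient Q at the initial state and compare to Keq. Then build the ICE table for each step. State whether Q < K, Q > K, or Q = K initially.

Q₀ = 0.5759 vs Keq = 7.9570e-06 ⇒ Q>K, reverse
Step 1:
                  A         X
  Initial     3.912     8.814
  Change      17.62     -8.81
  Equil       21.53  0.003689
  solve Keq expr → x = -8.81; check Q = 7.9570e-06
Then change container volume by factor 0.5 (V_new/V_old).
Step 2:
                  A         X
  Initial     43.07  0.007379
  Change   -0.01474  0.007368
  Equil       43.05   0.01475
  solve Keq expr → x = 0.007368; check Q = 7.9570e-06
Then add 5.148 M of A.
Step 3:
                  A         X
  Initial      48.2   0.01475
  Change  -0.007464  0.003732
  Equil       48.19   0.01848
  solve Keq expr → x = 0.003732; check Q = 7.9570e-06

Q₀ = 0.5759; Q > K (proceeds reverse)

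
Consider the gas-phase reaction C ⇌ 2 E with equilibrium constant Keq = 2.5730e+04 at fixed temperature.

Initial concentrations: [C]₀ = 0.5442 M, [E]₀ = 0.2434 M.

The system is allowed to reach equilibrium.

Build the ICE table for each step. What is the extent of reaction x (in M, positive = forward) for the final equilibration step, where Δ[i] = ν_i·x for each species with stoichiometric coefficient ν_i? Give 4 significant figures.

x = 0.5441 M

Q₀ = 0.1089 vs Keq = 2.5730e+04 ⇒ Q<K, forward
Step 1:
                  C         E
  init       0.5442    0.2434
  Δ         -0.5441     1.088
  eq      6.8920e-05     1.332
  solve Keq expr → x = 0.5441; check Q = 2.5730e+04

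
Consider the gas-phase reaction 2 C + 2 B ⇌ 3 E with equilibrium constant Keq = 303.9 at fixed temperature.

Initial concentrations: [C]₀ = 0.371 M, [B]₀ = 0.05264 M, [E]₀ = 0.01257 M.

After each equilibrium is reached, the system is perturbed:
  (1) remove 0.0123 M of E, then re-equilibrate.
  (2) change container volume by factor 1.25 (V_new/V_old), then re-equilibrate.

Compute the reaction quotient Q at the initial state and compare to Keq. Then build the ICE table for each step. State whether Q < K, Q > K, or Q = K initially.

Q₀ = 0.005207; Q < K (proceeds forward)

Q₀ = 0.005207 vs Keq = 303.9 ⇒ Q<K, forward
Step 1:
                    C           B           E
  I             0.371     0.05264     0.01257
  C          -0.04824    -0.04824     0.07236
  E            0.3228    0.004399     0.08493
  solve Keq expr → x = 0.02412; check Q = 303.9
Then remove 0.0123 M of E.
Step 2:
                    C           B           E
  I            0.3228    0.004399     0.07263
  C       -8.2206e-04 -8.2206e-04    0.001233
  E            0.3219    0.003577     0.07386
  solve Keq expr → x = 4.1103e-04; check Q = 303.9
Then change container volume by factor 1.25 (V_new/V_old).
Step 3:
                    C           B           E
  I            0.2575    0.002862     0.05909
  C        2.9789e-04  2.9789e-04 -4.4684e-04
  E            0.2578    0.003159     0.05864
  solve Keq expr → x = -1.4895e-04; check Q = 303.9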